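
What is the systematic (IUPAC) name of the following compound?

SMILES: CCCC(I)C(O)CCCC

Counting along the main chain through the –OH group gives 9 carbons: the parent is nonane.
An alcohol (–OH) is the principal characteristic group, giving the suffix -ol.
Number the chain so that the substituent locant set {4} is lower than {6} at the first point of difference.
With this numbering: the hydroxyl at C-5; an iodo group at C-4.
Putting it together: 4-iodononan-5-ol.

4-iodononan-5-ol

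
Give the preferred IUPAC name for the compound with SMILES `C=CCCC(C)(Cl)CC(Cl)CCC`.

5,7-dichloro-5-methyldec-1-ene

The longest carbon chain that includes the multiple bond has 10 carbons, so the parent hydride is decane.
A C=C double bond in the chain gives the infix -ene-.
Choose the numbering such that numbering from this end puts the double bond at C-1 rather than C-9.
This places the double bond between C-1 and C-2; chloro groups at C-5 and C-7; a methyl group at C-5.
The substituents are ordered alphabetically, ignoring any di-/tri- multipliers.
Putting it together: 5,7-dichloro-5-methyldec-1-ene.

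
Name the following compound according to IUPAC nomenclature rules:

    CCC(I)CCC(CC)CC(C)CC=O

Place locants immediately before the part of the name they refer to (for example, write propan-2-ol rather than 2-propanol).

5-ethyl-8-iodo-3-methyldecanal

The longest carbon chain that includes the –CHO group has 10 carbons, so the parent hydride is decane.
The principal characteristic group is an aldehyde (terminal –CHO), named with the suffix -al.
Choose the numbering such that the aldehyde carbon is C-1 by definition.
This places an ethyl group at C-5; an iodo group at C-8; a methyl group at C-3.
The substituents are ordered alphabetically, ignoring any di-/tri- multipliers.
Putting it together: 5-ethyl-8-iodo-3-methyldecanal.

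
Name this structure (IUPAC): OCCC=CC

pent-3-en-1-ol

The longest carbon chain that includes the –OH group and the multiple bond has 5 carbons, so the parent hydride is pentane.
The highest-priority functional group is an alcohol (–OH), so the name ends in -ol.
The chain contains a C=C double bond, so the unsaturation ending is -ene.
Choose the numbering such that numbering from this end puts the hydroxyl group at C-1 rather than C-5.
That gives the hydroxyl at C-1; the double bond between C-3 and C-4.
Assembling the pieces gives pent-3-en-1-ol.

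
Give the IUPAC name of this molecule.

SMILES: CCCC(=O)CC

hexan-3-one

The longest chain bearing the carbonyl is 6 carbons long (hexane).
The highest-priority functional group is a ketone (C=O on an internal carbon), so the name ends in -one.
Number the chain so that numbering from this end puts the carbonyl group at C-3 rather than C-4.
That gives the carbonyl at C-3.
Assembling the pieces gives hexan-3-one.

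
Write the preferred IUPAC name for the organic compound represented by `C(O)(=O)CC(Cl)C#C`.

3-chloropent-4-ynoic acid

The longest carbon chain that includes the –COOH group and the multiple bond has 5 carbons, so the parent hydride is pentane.
The highest-priority functional group is a carboxylic acid (terminal –COOH), so the name ends in -oic acid.
There is one C≡C triple bond, indicated by the ending -yne.
The numbering direction is chosen so that the carboxylic acid carbon is C-1 by definition.
With this numbering: the triple bond between C-4 and C-5; a chloro group at C-3.
The name is 3-chloropent-4-ynoic acid.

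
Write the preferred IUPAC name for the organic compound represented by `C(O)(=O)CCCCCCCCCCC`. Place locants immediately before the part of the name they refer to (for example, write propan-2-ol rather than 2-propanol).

dodecanoic acid

The longest chain bearing the –COOH group is 12 carbons long (dodecane).
A carboxylic acid (terminal –COOH) is the principal characteristic group, giving the suffix -oic acid.
Choose the numbering such that the carboxylic acid carbon is C-1 by definition.
Assembling the pieces gives dodecanoic acid.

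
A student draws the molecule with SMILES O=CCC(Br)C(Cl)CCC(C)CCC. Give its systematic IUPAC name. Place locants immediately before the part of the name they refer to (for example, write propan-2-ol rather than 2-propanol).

The longest carbon chain that includes the –CHO group has 10 carbons, so the parent hydride is decane.
An aldehyde (terminal –CHO) is the principal characteristic group, giving the suffix -al.
Number the chain so that the aldehyde carbon is C-1 by definition.
With this numbering: a bromo group at C-3; a chloro group at C-4; a methyl group at C-7.
Prefixes are listed alphabetically: bromo, chloro, methyl.
Putting it together: 3-bromo-4-chloro-7-methyldecanal.

3-bromo-4-chloro-7-methyldecanal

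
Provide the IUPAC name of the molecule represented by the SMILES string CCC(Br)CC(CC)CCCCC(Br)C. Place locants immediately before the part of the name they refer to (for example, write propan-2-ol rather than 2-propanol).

The longest carbon chain is 11 atoms: the parent is undecane.
Number the chain so that the substituent locant set {2,7,9} is lower than {3,5,10} at the first point of difference.
With this numbering: bromo groups at C-2 and C-9; an ethyl group at C-7.
The substituents are ordered alphabetically, ignoring any di-/tri- multipliers.
The name is 2,9-dibromo-7-ethylundecane.

2,9-dibromo-7-ethylundecane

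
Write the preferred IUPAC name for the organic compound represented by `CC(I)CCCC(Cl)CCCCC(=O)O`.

The longest chain bearing the –COOH group is 11 carbons long (undecane).
The highest-priority functional group is a carboxylic acid (terminal –COOH), so the name ends in -oic acid.
Choose the numbering such that the carboxylic acid carbon is C-1 by definition.
This places a chloro group at C-6; an iodo group at C-10.
The substituents are ordered alphabetically, ignoring any di-/tri- multipliers.
Assembling the pieces gives 6-chloro-10-iodoundecanoic acid.

6-chloro-10-iodoundecanoic acid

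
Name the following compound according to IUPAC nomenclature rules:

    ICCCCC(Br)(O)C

2-bromo-6-iodohexan-2-ol

The longest chain bearing the –OH group is 6 carbons long (hexane).
An alcohol (–OH) is the principal characteristic group, giving the suffix -ol.
The numbering direction is chosen so that numbering from this end puts the hydroxyl group at C-2 rather than C-5.
That gives the hydroxyl at C-2; a bromo group at C-2; an iodo group at C-6.
Substituent prefixes are cited in alphabetical order (multiplying prefixes like di-/tri- are ignored for ordering).
Putting it together: 2-bromo-6-iodohexan-2-ol.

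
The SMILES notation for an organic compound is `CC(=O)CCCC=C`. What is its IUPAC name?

The longest chain bearing the carbonyl and the multiple bond is 7 carbons long (heptane).
The principal characteristic group is a ketone (C=O on an internal carbon), named with the suffix -one.
A C=C double bond in the chain gives the infix -ene-.
Choose the numbering such that numbering from this end puts the carbonyl group at C-2 rather than C-6.
With this numbering: the carbonyl at C-2; the double bond between C-6 and C-7.
The name is hept-6-en-2-one.

hept-6-en-2-one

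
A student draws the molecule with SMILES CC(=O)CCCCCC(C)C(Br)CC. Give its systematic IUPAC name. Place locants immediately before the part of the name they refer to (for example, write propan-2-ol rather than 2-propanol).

The longest chain bearing the carbonyl is 11 carbons long (undecane).
A ketone (C=O on an internal carbon) is the principal characteristic group, giving the suffix -one.
The numbering direction is chosen so that numbering from this end puts the carbonyl group at C-2 rather than C-10.
This places the carbonyl at C-2; a bromo group at C-9; a methyl group at C-8.
The substituents are ordered alphabetically, ignoring any di-/tri- multipliers.
Assembling the pieces gives 9-bromo-8-methylundecan-2-one.

9-bromo-8-methylundecan-2-one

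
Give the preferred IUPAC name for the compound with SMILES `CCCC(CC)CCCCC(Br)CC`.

3-bromo-8-ethylundecane

The longest carbon chain is 11 atoms: the parent is undecane.
The numbering direction is chosen so that the substituent locant set {3,8} is lower than {4,9} at the first point of difference.
That gives a bromo group at C-3; an ethyl group at C-8.
The substituents are ordered alphabetically, ignoring any di-/tri- multipliers.
Assembling the pieces gives 3-bromo-8-ethylundecane.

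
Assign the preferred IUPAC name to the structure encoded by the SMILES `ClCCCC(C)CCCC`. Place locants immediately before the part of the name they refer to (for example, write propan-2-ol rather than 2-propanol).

1-chloro-4-methyloctane

The longest continuous carbon chain has 8 atoms, so the parent hydride is octane.
Choose the numbering such that the substituent locant set {1,4} is lower than {5,8} at the first point of difference.
This places a chloro group at C-1; a methyl group at C-4.
Substituent prefixes are cited in alphabetical order (multiplying prefixes like di-/tri- are ignored for ordering).
The name is 1-chloro-4-methyloctane.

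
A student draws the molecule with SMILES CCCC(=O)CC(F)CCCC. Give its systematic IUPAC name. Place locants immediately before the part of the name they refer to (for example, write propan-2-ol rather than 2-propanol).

6-fluorodecan-4-one

The longest chain bearing the carbonyl is 10 carbons long (decane).
The principal characteristic group is a ketone (C=O on an internal carbon), named with the suffix -one.
Choose the numbering such that numbering from this end puts the carbonyl group at C-4 rather than C-7.
With this numbering: the carbonyl at C-4; a fluoro group at C-6.
Putting it together: 6-fluorodecan-4-one.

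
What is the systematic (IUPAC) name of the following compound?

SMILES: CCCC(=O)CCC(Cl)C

7-chlorooctan-4-one

Counting along the main chain through the carbonyl gives 8 carbons: the parent is octane.
The highest-priority functional group is a ketone (C=O on an internal carbon), so the name ends in -one.
Choose the numbering such that numbering from this end puts the carbonyl group at C-4 rather than C-5.
With this numbering: the carbonyl at C-4; a chloro group at C-7.
The name is 7-chlorooctan-4-one.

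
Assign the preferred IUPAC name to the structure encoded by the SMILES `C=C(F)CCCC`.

2-fluorohex-1-ene

The longest carbon chain that includes the multiple bond has 6 carbons, so the parent hydride is hexane.
The chain contains a C=C double bond, so the unsaturation ending is -ene.
Number the chain so that numbering from this end puts the double bond at C-1 rather than C-5.
That gives the double bond between C-1 and C-2; a fluoro group at C-2.
Putting it together: 2-fluorohex-1-ene.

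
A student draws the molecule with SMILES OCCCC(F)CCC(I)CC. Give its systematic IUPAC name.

The longest carbon chain that includes the –OH group has 9 carbons, so the parent hydride is nonane.
The highest-priority functional group is an alcohol (–OH), so the name ends in -ol.
Number the chain so that numbering from this end puts the hydroxyl group at C-1 rather than C-9.
That gives the hydroxyl at C-1; a fluoro group at C-4; an iodo group at C-7.
Substituent prefixes are cited in alphabetical order (multiplying prefixes like di-/tri- are ignored for ordering).
Assembling the pieces gives 4-fluoro-7-iodononan-1-ol.

4-fluoro-7-iodononan-1-ol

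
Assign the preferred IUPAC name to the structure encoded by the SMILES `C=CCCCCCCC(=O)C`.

dec-9-en-2-one

Counting along the main chain through the carbonyl and the multiple bond gives 10 carbons: the parent is decane.
The principal characteristic group is a ketone (C=O on an internal carbon), named with the suffix -one.
The chain contains a C=C double bond, so the unsaturation ending is -ene.
Number the chain so that numbering from this end puts the carbonyl group at C-2 rather than C-9.
With this numbering: the carbonyl at C-2; the double bond between C-9 and C-10.
Putting it together: dec-9-en-2-one.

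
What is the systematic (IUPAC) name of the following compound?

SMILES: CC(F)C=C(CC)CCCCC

The longest chain bearing the multiple bond is 9 carbons long (nonane).
The chain contains a C=C double bond, so the unsaturation ending is -ene.
Number the chain so that numbering from this end puts the double bond at C-3 rather than C-6.
This places the double bond between C-3 and C-4; an ethyl group at C-4; a fluoro group at C-2.
The substituents are ordered alphabetically, ignoring any di-/tri- multipliers.
Putting it together: 4-ethyl-2-fluoronon-3-ene.

4-ethyl-2-fluoronon-3-ene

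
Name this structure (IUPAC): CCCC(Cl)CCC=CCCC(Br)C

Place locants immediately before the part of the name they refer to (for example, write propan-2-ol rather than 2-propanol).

The longest carbon chain that includes the multiple bond has 12 carbons, so the parent hydride is dodecane.
A C=C double bond in the chain gives the infix -ene-.
The numbering direction is chosen so that numbering from this end puts the double bond at C-5 rather than C-7.
That gives the double bond between C-5 and C-6; a bromo group at C-2; a chloro group at C-9.
The substituents are ordered alphabetically, ignoring any di-/tri- multipliers.
Assembling the pieces gives 2-bromo-9-chlorododec-5-ene.

2-bromo-9-chlorododec-5-ene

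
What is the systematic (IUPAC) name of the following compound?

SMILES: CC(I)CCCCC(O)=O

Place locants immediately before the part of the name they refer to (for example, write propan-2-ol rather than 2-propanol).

The longest carbon chain that includes the –COOH group has 7 carbons, so the parent hydride is heptane.
A carboxylic acid (terminal –COOH) is the principal characteristic group, giving the suffix -oic acid.
Choose the numbering such that the carboxylic acid carbon is C-1 by definition.
With this numbering: an iodo group at C-6.
Assembling the pieces gives 6-iodoheptanoic acid.

6-iodoheptanoic acid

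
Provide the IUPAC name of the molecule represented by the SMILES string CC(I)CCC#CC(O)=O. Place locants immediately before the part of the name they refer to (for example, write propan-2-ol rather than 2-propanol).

6-iodohept-2-ynoic acid

The longest chain bearing the –COOH group and the multiple bond is 7 carbons long (heptane).
A carboxylic acid (terminal –COOH) is the principal characteristic group, giving the suffix -oic acid.
A C≡C triple bond in the chain gives the infix -yne-.
Choose the numbering such that the carboxylic acid carbon is C-1 by definition.
With this numbering: the triple bond between C-2 and C-3; an iodo group at C-6.
The name is 6-iodohept-2-ynoic acid.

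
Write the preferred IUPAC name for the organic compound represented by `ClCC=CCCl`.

1,4-dichlorobut-2-ene

The longest carbon chain that includes the multiple bond has 4 carbons, so the parent hydride is butane.
There is one C=C double bond, indicated by the ending -ene.
Both numbering directions give the same locant set; either may be used.
With this numbering: the double bond between C-2 and C-3; chloro groups at C-1 and C-4.
The name is 1,4-dichlorobut-2-ene.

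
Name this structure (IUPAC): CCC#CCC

hex-3-yne

The longest carbon chain that includes the multiple bond has 6 carbons, so the parent hydride is hexane.
There is one C≡C triple bond, indicated by the ending -yne.
Numbering from either end gives identical locants here.
That gives the triple bond between C-3 and C-4.
Assembling the pieces gives hex-3-yne.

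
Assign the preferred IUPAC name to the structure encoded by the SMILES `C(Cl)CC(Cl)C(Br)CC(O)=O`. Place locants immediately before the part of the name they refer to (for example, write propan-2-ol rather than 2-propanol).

The longest chain bearing the –COOH group is 6 carbons long (hexane).
A carboxylic acid (terminal –COOH) is the principal characteristic group, giving the suffix -oic acid.
The numbering direction is chosen so that the carboxylic acid carbon is C-1 by definition.
This places a bromo group at C-3; chloro groups at C-4 and C-6.
Substituent prefixes are cited in alphabetical order (multiplying prefixes like di-/tri- are ignored for ordering).
Assembling the pieces gives 3-bromo-4,6-dichlorohexanoic acid.

3-bromo-4,6-dichlorohexanoic acid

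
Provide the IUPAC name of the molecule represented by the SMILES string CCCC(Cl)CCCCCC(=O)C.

The longest carbon chain that includes the carbonyl has 11 carbons, so the parent hydride is undecane.
A ketone (C=O on an internal carbon) is the principal characteristic group, giving the suffix -one.
The numbering direction is chosen so that numbering from this end puts the carbonyl group at C-2 rather than C-10.
With this numbering: the carbonyl at C-2; a chloro group at C-8.
Assembling the pieces gives 8-chloroundecan-2-one.

8-chloroundecan-2-one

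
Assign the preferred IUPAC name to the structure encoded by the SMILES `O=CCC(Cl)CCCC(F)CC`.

Counting along the main chain through the –CHO group gives 9 carbons: the parent is nonane.
The highest-priority functional group is an aldehyde (terminal –CHO), so the name ends in -al.
Choose the numbering such that the aldehyde carbon is C-1 by definition.
This places a chloro group at C-3; a fluoro group at C-7.
The substituents are ordered alphabetically, ignoring any di-/tri- multipliers.
Assembling the pieces gives 3-chloro-7-fluorononanal.

3-chloro-7-fluorononanal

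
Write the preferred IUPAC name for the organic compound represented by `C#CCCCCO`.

The longest chain bearing the –OH group and the multiple bond is 6 carbons long (hexane).
The principal characteristic group is an alcohol (–OH), named with the suffix -ol.
There is one C≡C triple bond, indicated by the ending -yne.
Number the chain so that numbering from this end puts the hydroxyl group at C-1 rather than C-6.
This places the hydroxyl at C-1; the triple bond between C-5 and C-6.
Assembling the pieces gives hex-5-yn-1-ol.

hex-5-yn-1-ol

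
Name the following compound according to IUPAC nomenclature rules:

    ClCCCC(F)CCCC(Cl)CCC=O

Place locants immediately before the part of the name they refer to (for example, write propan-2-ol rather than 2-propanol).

The longest carbon chain that includes the –CHO group has 11 carbons, so the parent hydride is undecane.
An aldehyde (terminal –CHO) is the principal characteristic group, giving the suffix -al.
Number the chain so that the aldehyde carbon is C-1 by definition.
With this numbering: chloro groups at C-4 and C-11; a fluoro group at C-8.
Substituent prefixes are cited in alphabetical order (multiplying prefixes like di-/tri- are ignored for ordering).
Putting it together: 4,11-dichloro-8-fluoroundecanal.

4,11-dichloro-8-fluoroundecanal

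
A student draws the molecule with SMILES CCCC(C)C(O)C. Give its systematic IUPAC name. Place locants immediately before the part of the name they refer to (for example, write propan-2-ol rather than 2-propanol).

Counting along the main chain through the –OH group gives 6 carbons: the parent is hexane.
The principal characteristic group is an alcohol (–OH), named with the suffix -ol.
Number the chain so that numbering from this end puts the hydroxyl group at C-2 rather than C-5.
That gives the hydroxyl at C-2; a methyl group at C-3.
Putting it together: 3-methylhexan-2-ol.

3-methylhexan-2-ol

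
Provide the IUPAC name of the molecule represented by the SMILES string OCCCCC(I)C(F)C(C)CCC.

6-fluoro-5-iodo-7-methyldecan-1-ol

Counting along the main chain through the –OH group gives 10 carbons: the parent is decane.
An alcohol (–OH) is the principal characteristic group, giving the suffix -ol.
The numbering direction is chosen so that numbering from this end puts the hydroxyl group at C-1 rather than C-10.
This places the hydroxyl at C-1; a fluoro group at C-6; an iodo group at C-5; a methyl group at C-7.
Substituent prefixes are cited in alphabetical order (multiplying prefixes like di-/tri- are ignored for ordering).
Assembling the pieces gives 6-fluoro-5-iodo-7-methyldecan-1-ol.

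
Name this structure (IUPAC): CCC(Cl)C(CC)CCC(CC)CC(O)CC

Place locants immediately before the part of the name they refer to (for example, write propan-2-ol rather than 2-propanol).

9-chloro-5,8-diethylundecan-3-ol

The longest carbon chain that includes the –OH group has 11 carbons, so the parent hydride is undecane.
An alcohol (–OH) is the principal characteristic group, giving the suffix -ol.
Choose the numbering such that numbering from this end puts the hydroxyl group at C-3 rather than C-9.
That gives the hydroxyl at C-3; a chloro group at C-9; ethyl groups at C-5 and C-8.
The substituents are ordered alphabetically, ignoring any di-/tri- multipliers.
The name is 9-chloro-5,8-diethylundecan-3-ol.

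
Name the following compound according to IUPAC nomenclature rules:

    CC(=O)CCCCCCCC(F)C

10-fluoroundecan-2-one

Counting along the main chain through the carbonyl gives 11 carbons: the parent is undecane.
The highest-priority functional group is a ketone (C=O on an internal carbon), so the name ends in -one.
Choose the numbering such that numbering from this end puts the carbonyl group at C-2 rather than C-10.
That gives the carbonyl at C-2; a fluoro group at C-10.
The name is 10-fluoroundecan-2-one.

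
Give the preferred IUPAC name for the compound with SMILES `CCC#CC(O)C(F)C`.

Counting along the main chain through the –OH group and the multiple bond gives 7 carbons: the parent is heptane.
An alcohol (–OH) is the principal characteristic group, giving the suffix -ol.
A C≡C triple bond in the chain gives the infix -yne-.
The numbering direction is chosen so that numbering from this end puts the hydroxyl group at C-3 rather than C-5.
That gives the hydroxyl at C-3; the triple bond between C-4 and C-5; a fluoro group at C-2.
The name is 2-fluorohept-4-yn-3-ol.

2-fluorohept-4-yn-3-ol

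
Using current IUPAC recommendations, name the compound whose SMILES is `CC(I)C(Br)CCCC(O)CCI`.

7-bromo-1,8-diiodononan-3-ol

The longest carbon chain that includes the –OH group has 9 carbons, so the parent hydride is nonane.
An alcohol (–OH) is the principal characteristic group, giving the suffix -ol.
The numbering direction is chosen so that numbering from this end puts the hydroxyl group at C-3 rather than C-7.
That gives the hydroxyl at C-3; a bromo group at C-7; iodo groups at C-1 and C-8.
Prefixes are listed alphabetically: bromo, iodo.
Putting it together: 7-bromo-1,8-diiodononan-3-ol.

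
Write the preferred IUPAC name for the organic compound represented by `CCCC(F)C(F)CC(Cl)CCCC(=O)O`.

Counting along the main chain through the –COOH group gives 11 carbons: the parent is undecane.
The highest-priority functional group is a carboxylic acid (terminal –COOH), so the name ends in -oic acid.
The numbering direction is chosen so that the carboxylic acid carbon is C-1 by definition.
That gives a chloro group at C-5; fluoro groups at C-7 and C-8.
The substituents are ordered alphabetically, ignoring any di-/tri- multipliers.
Assembling the pieces gives 5-chloro-7,8-difluoroundecanoic acid.

5-chloro-7,8-difluoroundecanoic acid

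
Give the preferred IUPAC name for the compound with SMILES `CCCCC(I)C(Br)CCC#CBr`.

The longest chain bearing the multiple bond is 10 carbons long (decane).
A C≡C triple bond in the chain gives the infix -yne-.
The numbering direction is chosen so that numbering from this end puts the triple bond at C-1 rather than C-9.
With this numbering: the triple bond between C-1 and C-2; bromo groups at C-1 and C-5; an iodo group at C-6.
Substituent prefixes are cited in alphabetical order (multiplying prefixes like di-/tri- are ignored for ordering).
Putting it together: 1,5-dibromo-6-iododec-1-yne.

1,5-dibromo-6-iododec-1-yne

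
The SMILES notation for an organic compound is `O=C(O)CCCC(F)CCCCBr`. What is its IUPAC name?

Counting along the main chain through the –COOH group gives 9 carbons: the parent is nonane.
The highest-priority functional group is a carboxylic acid (terminal –COOH), so the name ends in -oic acid.
Number the chain so that the carboxylic acid carbon is C-1 by definition.
With this numbering: a bromo group at C-9; a fluoro group at C-5.
Substituent prefixes are cited in alphabetical order (multiplying prefixes like di-/tri- are ignored for ordering).
Assembling the pieces gives 9-bromo-5-fluorononanoic acid.

9-bromo-5-fluorononanoic acid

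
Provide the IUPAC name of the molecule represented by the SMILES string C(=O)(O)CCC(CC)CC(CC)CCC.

Counting along the main chain through the –COOH group gives 9 carbons: the parent is nonane.
The highest-priority functional group is a carboxylic acid (terminal –COOH), so the name ends in -oic acid.
Choose the numbering such that the carboxylic acid carbon is C-1 by definition.
With this numbering: ethyl groups at C-4 and C-6.
Assembling the pieces gives 4,6-diethylnonanoic acid.

4,6-diethylnonanoic acid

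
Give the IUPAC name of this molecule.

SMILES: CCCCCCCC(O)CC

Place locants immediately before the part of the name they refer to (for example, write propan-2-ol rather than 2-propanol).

The longest chain bearing the –OH group is 10 carbons long (decane).
The principal characteristic group is an alcohol (–OH), named with the suffix -ol.
Number the chain so that numbering from this end puts the hydroxyl group at C-3 rather than C-8.
This places the hydroxyl at C-3.
Putting it together: decan-3-ol.

decan-3-ol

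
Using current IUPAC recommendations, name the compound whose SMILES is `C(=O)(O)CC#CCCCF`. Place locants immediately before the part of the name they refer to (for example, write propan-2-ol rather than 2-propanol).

The longest chain bearing the –COOH group and the multiple bond is 7 carbons long (heptane).
The highest-priority functional group is a carboxylic acid (terminal –COOH), so the name ends in -oic acid.
A C≡C triple bond in the chain gives the infix -yne-.
Number the chain so that the carboxylic acid carbon is C-1 by definition.
That gives the triple bond between C-3 and C-4; a fluoro group at C-7.
The name is 7-fluorohept-3-ynoic acid.

7-fluorohept-3-ynoic acid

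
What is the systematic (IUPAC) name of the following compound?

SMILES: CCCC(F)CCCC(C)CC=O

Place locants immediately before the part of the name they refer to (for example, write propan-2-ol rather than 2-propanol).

Counting along the main chain through the –CHO group gives 10 carbons: the parent is decane.
An aldehyde (terminal –CHO) is the principal characteristic group, giving the suffix -al.
Number the chain so that the aldehyde carbon is C-1 by definition.
That gives a fluoro group at C-7; a methyl group at C-3.
The substituents are ordered alphabetically, ignoring any di-/tri- multipliers.
Putting it together: 7-fluoro-3-methyldecanal.

7-fluoro-3-methyldecanal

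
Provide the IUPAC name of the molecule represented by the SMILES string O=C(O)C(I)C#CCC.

Counting along the main chain through the –COOH group and the multiple bond gives 6 carbons: the parent is hexane.
A carboxylic acid (terminal –COOH) is the principal characteristic group, giving the suffix -oic acid.
There is one C≡C triple bond, indicated by the ending -yne.
The numbering direction is chosen so that the carboxylic acid carbon is C-1 by definition.
That gives the triple bond between C-3 and C-4; an iodo group at C-2.
The name is 2-iodohex-3-ynoic acid.

2-iodohex-3-ynoic acid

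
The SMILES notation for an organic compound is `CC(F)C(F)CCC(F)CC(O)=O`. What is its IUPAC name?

3,6,7-trifluorooctanoic acid

The longest carbon chain that includes the –COOH group has 8 carbons, so the parent hydride is octane.
The highest-priority functional group is a carboxylic acid (terminal –COOH), so the name ends in -oic acid.
Number the chain so that the carboxylic acid carbon is C-1 by definition.
With this numbering: fluoro groups at C-3 and C-6 and C-7.
Putting it together: 3,6,7-trifluorooctanoic acid.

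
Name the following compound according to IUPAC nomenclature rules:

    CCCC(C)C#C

3-methylhex-1-yne

Counting along the main chain through the multiple bond gives 6 carbons: the parent is hexane.
There is one C≡C triple bond, indicated by the ending -yne.
The numbering direction is chosen so that numbering from this end puts the triple bond at C-1 rather than C-5.
This places the triple bond between C-1 and C-2; a methyl group at C-3.
Putting it together: 3-methylhex-1-yne.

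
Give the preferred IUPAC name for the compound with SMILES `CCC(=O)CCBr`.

Counting along the main chain through the carbonyl gives 5 carbons: the parent is pentane.
The principal characteristic group is a ketone (C=O on an internal carbon), named with the suffix -one.
Number the chain so that the substituent locant set {1} is lower than {5} at the first point of difference.
This places the carbonyl at C-3; a bromo group at C-1.
Putting it together: 1-bromopentan-3-one.

1-bromopentan-3-one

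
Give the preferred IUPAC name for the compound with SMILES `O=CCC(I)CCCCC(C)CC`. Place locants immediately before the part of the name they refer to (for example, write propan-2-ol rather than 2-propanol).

3-iodo-8-methyldecanal

The longest chain bearing the –CHO group is 10 carbons long (decane).
The principal characteristic group is an aldehyde (terminal –CHO), named with the suffix -al.
Choose the numbering such that the aldehyde carbon is C-1 by definition.
That gives an iodo group at C-3; a methyl group at C-8.
Substituent prefixes are cited in alphabetical order (multiplying prefixes like di-/tri- are ignored for ordering).
Assembling the pieces gives 3-iodo-8-methyldecanal.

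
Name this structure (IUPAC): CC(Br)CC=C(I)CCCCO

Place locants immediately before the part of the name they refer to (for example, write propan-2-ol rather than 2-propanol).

8-bromo-5-iodonon-5-en-1-ol

The longest carbon chain that includes the –OH group and the multiple bond has 9 carbons, so the parent hydride is nonane.
The highest-priority functional group is an alcohol (–OH), so the name ends in -ol.
There is one C=C double bond, indicated by the ending -ene.
Number the chain so that numbering from this end puts the hydroxyl group at C-1 rather than C-9.
That gives the hydroxyl at C-1; the double bond between C-5 and C-6; a bromo group at C-8; an iodo group at C-5.
The substituents are ordered alphabetically, ignoring any di-/tri- multipliers.
Putting it together: 8-bromo-5-iodonon-5-en-1-ol.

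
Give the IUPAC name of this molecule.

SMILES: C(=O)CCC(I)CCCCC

4-iodononanal

The longest chain bearing the –CHO group is 9 carbons long (nonane).
The highest-priority functional group is an aldehyde (terminal –CHO), so the name ends in -al.
Number the chain so that the aldehyde carbon is C-1 by definition.
That gives an iodo group at C-4.
Assembling the pieces gives 4-iodononanal.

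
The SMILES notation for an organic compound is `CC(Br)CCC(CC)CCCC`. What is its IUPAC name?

2-bromo-5-ethylnonane

The parent chain contains 9 carbons (nonane).
The numbering direction is chosen so that the substituent locant set {2,5} is lower than {5,8} at the first point of difference.
That gives a bromo group at C-2; an ethyl group at C-5.
Prefixes are listed alphabetically: bromo, ethyl.
Assembling the pieces gives 2-bromo-5-ethylnonane.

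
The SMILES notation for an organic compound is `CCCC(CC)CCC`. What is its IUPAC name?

The longest continuous carbon chain has 7 atoms, so the parent hydride is heptane.
Both numbering directions give the same locant set; either may be used.
That gives an ethyl group at C-4.
Putting it together: 4-ethylheptane.

4-ethylheptane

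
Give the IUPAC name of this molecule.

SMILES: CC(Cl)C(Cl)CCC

2,3-dichlorohexane

The longest carbon chain is 6 atoms: the parent is hexane.
Number the chain so that the substituent locant set {2,3} is lower than {4,5} at the first point of difference.
With this numbering: chloro groups at C-2 and C-3.
Putting it together: 2,3-dichlorohexane.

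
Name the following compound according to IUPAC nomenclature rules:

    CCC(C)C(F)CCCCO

Counting along the main chain through the –OH group gives 8 carbons: the parent is octane.
The highest-priority functional group is an alcohol (–OH), so the name ends in -ol.
Choose the numbering such that numbering from this end puts the hydroxyl group at C-1 rather than C-8.
That gives the hydroxyl at C-1; a fluoro group at C-5; a methyl group at C-6.
Substituent prefixes are cited in alphabetical order (multiplying prefixes like di-/tri- are ignored for ordering).
Assembling the pieces gives 5-fluoro-6-methyloctan-1-ol.

5-fluoro-6-methyloctan-1-ol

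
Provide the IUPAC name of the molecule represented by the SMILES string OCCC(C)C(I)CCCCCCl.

Counting along the main chain through the –OH group gives 9 carbons: the parent is nonane.
The highest-priority functional group is an alcohol (–OH), so the name ends in -ol.
Choose the numbering such that numbering from this end puts the hydroxyl group at C-1 rather than C-9.
That gives the hydroxyl at C-1; a chloro group at C-9; an iodo group at C-4; a methyl group at C-3.
Substituent prefixes are cited in alphabetical order (multiplying prefixes like di-/tri- are ignored for ordering).
Assembling the pieces gives 9-chloro-4-iodo-3-methylnonan-1-ol.

9-chloro-4-iodo-3-methylnonan-1-ol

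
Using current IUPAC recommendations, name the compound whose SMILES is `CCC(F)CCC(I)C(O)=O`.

Counting along the main chain through the –COOH group gives 7 carbons: the parent is heptane.
The principal characteristic group is a carboxylic acid (terminal –COOH), named with the suffix -oic acid.
The numbering direction is chosen so that the carboxylic acid carbon is C-1 by definition.
That gives a fluoro group at C-5; an iodo group at C-2.
Substituent prefixes are cited in alphabetical order (multiplying prefixes like di-/tri- are ignored for ordering).
Assembling the pieces gives 5-fluoro-2-iodoheptanoic acid.

5-fluoro-2-iodoheptanoic acid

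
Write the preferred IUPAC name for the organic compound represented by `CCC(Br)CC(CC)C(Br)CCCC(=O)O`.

5,8-dibromo-6-ethyldecanoic acid

Counting along the main chain through the –COOH group gives 10 carbons: the parent is decane.
The highest-priority functional group is a carboxylic acid (terminal –COOH), so the name ends in -oic acid.
The numbering direction is chosen so that the carboxylic acid carbon is C-1 by definition.
That gives bromo groups at C-5 and C-8; an ethyl group at C-6.
Prefixes are listed alphabetically: bromo, ethyl.
The name is 5,8-dibromo-6-ethyldecanoic acid.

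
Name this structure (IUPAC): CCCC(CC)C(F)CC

4-ethyl-3-fluoroheptane

The longest continuous carbon chain has 7 atoms, so the parent hydride is heptane.
Number the chain so that the substituent locant set {3,4} is lower than {4,5} at the first point of difference.
That gives an ethyl group at C-4; a fluoro group at C-3.
Prefixes are listed alphabetically: ethyl, fluoro.
Putting it together: 4-ethyl-3-fluoroheptane.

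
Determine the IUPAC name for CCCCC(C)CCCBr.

The longest continuous carbon chain has 8 atoms, so the parent hydride is octane.
Number the chain so that the substituent locant set {1,4} is lower than {5,8} at the first point of difference.
That gives a bromo group at C-1; a methyl group at C-4.
Prefixes are listed alphabetically: bromo, methyl.
Assembling the pieces gives 1-bromo-4-methyloctane.

1-bromo-4-methyloctane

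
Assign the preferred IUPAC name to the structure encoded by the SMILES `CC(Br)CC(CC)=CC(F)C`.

Counting along the main chain through the multiple bond gives 7 carbons: the parent is heptane.
There is one C=C double bond, indicated by the ending -ene.
The numbering direction is chosen so that numbering from this end puts the double bond at C-3 rather than C-4.
This places the double bond between C-3 and C-4; a bromo group at C-6; an ethyl group at C-4; a fluoro group at C-2.
The substituents are ordered alphabetically, ignoring any di-/tri- multipliers.
The name is 6-bromo-4-ethyl-2-fluorohept-3-ene.

6-bromo-4-ethyl-2-fluorohept-3-ene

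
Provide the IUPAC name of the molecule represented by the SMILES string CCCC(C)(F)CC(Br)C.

2-bromo-4-fluoro-4-methylheptane

The longest carbon chain is 7 atoms: the parent is heptane.
Number the chain so that the substituent locant set {2,4,4} is lower than {4,4,6} at the first point of difference.
That gives a bromo group at C-2; a fluoro group at C-4; a methyl group at C-4.
Prefixes are listed alphabetically: bromo, fluoro, methyl.
Putting it together: 2-bromo-4-fluoro-4-methylheptane.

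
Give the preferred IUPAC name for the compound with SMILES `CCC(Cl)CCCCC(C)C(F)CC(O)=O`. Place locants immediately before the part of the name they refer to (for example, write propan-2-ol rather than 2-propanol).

The longest chain bearing the –COOH group is 11 carbons long (undecane).
A carboxylic acid (terminal –COOH) is the principal characteristic group, giving the suffix -oic acid.
Choose the numbering such that the carboxylic acid carbon is C-1 by definition.
That gives a chloro group at C-9; a fluoro group at C-3; a methyl group at C-4.
Prefixes are listed alphabetically: chloro, fluoro, methyl.
Assembling the pieces gives 9-chloro-3-fluoro-4-methylundecanoic acid.

9-chloro-3-fluoro-4-methylundecanoic acid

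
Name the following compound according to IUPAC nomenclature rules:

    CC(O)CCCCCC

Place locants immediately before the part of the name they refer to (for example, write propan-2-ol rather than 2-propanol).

octan-2-ol

The longest chain bearing the –OH group is 8 carbons long (octane).
The highest-priority functional group is an alcohol (–OH), so the name ends in -ol.
The numbering direction is chosen so that numbering from this end puts the hydroxyl group at C-2 rather than C-7.
That gives the hydroxyl at C-2.
Putting it together: octan-2-ol.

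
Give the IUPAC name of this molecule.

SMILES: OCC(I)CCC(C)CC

2-iodo-5-methylheptan-1-ol

The longest chain bearing the –OH group is 7 carbons long (heptane).
An alcohol (–OH) is the principal characteristic group, giving the suffix -ol.
Number the chain so that numbering from this end puts the hydroxyl group at C-1 rather than C-7.
This places the hydroxyl at C-1; an iodo group at C-2; a methyl group at C-5.
Substituent prefixes are cited in alphabetical order (multiplying prefixes like di-/tri- are ignored for ordering).
The name is 2-iodo-5-methylheptan-1-ol.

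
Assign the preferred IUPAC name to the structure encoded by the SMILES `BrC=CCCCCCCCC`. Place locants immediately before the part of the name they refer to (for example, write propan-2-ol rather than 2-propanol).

Counting along the main chain through the multiple bond gives 10 carbons: the parent is decane.
There is one C=C double bond, indicated by the ending -ene.
Choose the numbering such that numbering from this end puts the double bond at C-1 rather than C-9.
That gives the double bond between C-1 and C-2; a bromo group at C-1.
The name is 1-bromodec-1-ene.

1-bromodec-1-ene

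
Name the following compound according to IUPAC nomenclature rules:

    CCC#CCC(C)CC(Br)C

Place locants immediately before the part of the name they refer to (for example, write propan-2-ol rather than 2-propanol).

Counting along the main chain through the multiple bond gives 9 carbons: the parent is nonane.
A C≡C triple bond in the chain gives the infix -yne-.
The numbering direction is chosen so that numbering from this end puts the triple bond at C-3 rather than C-6.
With this numbering: the triple bond between C-3 and C-4; a bromo group at C-8; a methyl group at C-6.
Prefixes are listed alphabetically: bromo, methyl.
Assembling the pieces gives 8-bromo-6-methylnon-3-yne.

8-bromo-6-methylnon-3-yne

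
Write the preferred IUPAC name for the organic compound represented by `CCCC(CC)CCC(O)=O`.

4-ethylheptanoic acid

The longest chain bearing the –COOH group is 7 carbons long (heptane).
The highest-priority functional group is a carboxylic acid (terminal –COOH), so the name ends in -oic acid.
Choose the numbering such that the carboxylic acid carbon is C-1 by definition.
That gives an ethyl group at C-4.
The name is 4-ethylheptanoic acid.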